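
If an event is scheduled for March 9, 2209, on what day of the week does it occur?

Doomsday rule: the anchor day for the 2200s is Friday. For year 09: 9÷12 = 0 r 9, and 9÷4 = 2, so 0+9+2 = 11.
Friday + 11 ≡ Tuesday — that's 2209's doomsday.
In March the doomsday date is Mar 14.
Mar 9 is 5 days before Mar 14; 5 mod 7 = 5, so Tuesday − 5 = Thursday.

Thursday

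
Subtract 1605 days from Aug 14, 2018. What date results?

March 23, 2014

−365 (one year) → Aug 14, 2017 (1240 left).
−365 (one year) → Aug 14, 2016 (875 left).
−366 (one year; includes Feb 29, 2016) → Aug 14, 2015 (509 left).
−365 (one year) → Aug 14, 2014 (144 left).
−14 → Jul 31, 2014 (end of Jul, 31 days; 130 left).
−31 → Jun 30, 2014 (end of Jun, 30 days; 99 left).
−30 → May 31, 2014 (end of May, 31 days; 69 left).
−31 → Apr 30, 2014 (end of Apr, 30 days; 38 left).
−30 → Mar 31, 2014 (end of Mar, 31 days; 8 left).
−8 → Mar 23, 2014.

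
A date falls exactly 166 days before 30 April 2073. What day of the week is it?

First find the weekday of Apr 30, 2073. Doomsday rule: the anchor day for the 2000s is Tuesday. For year 73: 73÷12 = 6 r 1, and 1÷4 = 0, so 6+1+0 = 7.
Tuesday + 7 ≡ Tuesday — that's 2073's doomsday.
In April the doomsday date is Apr 4.
Apr 30 is 26 days after Apr 4; 26 mod 7 = 5, so Tuesday + 5 = Sunday.
166 mod 7 = 5, so 166 days before a Sunday is Sunday − 5 = Tuesday.

Tuesday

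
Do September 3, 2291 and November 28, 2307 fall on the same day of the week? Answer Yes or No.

Yes

From Sep 3, 2291 to Nov 28, 2307 is 5929 days.
5929 mod 7 = 0, so they are the same weekday.
(Sep 3, 2291 is a Thursday; Nov 28, 2307 is a Thursday.)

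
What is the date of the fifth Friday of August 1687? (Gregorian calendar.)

August 29, 1687

August 1, 1687 is a Friday.
The first Friday is therefore August 1 (same day).
The fifth Friday is 1 + 4×7 = August 29.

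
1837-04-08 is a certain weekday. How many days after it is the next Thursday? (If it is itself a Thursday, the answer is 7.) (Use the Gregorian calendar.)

Apr 8, 1837 is a Saturday.
From Saturday to the next Thursday is 5 days.

5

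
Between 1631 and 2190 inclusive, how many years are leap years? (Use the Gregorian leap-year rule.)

Multiples of 4 in [1631,2190]: 140.
Of those, multiples of 100: 5 (not leap unless ÷400).
Multiples of 400: 1.
Leap years = 140 − 5 + 1 = 136.

136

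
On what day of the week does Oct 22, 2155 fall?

Doomsday rule: the anchor day for the 2100s is Sunday. For year 55: 55÷12 = 4 r 7, and 7÷4 = 1, so 4+7+1 = 12.
Sunday + 12 ≡ Friday — that's 2155's doomsday.
In October the doomsday date is Oct 10.
Oct 22 is 12 days after Oct 10; 12 mod 7 = 5, so Friday + 5 = Wednesday.

Wednesday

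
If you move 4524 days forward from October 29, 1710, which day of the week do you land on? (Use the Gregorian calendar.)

Oct 29, 1710 is a Wednesday.
4524 mod 7 = 2, so 4524 days after a Wednesday is Wednesday + 2 = Friday.

Friday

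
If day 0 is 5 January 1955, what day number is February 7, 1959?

Jan 5, 1955 → Jan 5, 1956: 365 days.
Jan 5, 1956 → Jan 5, 1957: 366 days (Feb 29, 1956 is in that span).
Jan 5, 1957 → Jan 5, 1958: 365 days.
Jan 5, 1958 → Feb 5, 1958: 31 days (January has 31).
Feb 5, 1958 → Mar 5, 1958: 28 days (February has 28).
Mar 5, 1958 → Apr 5, 1958: 31 days (March has 31).
Apr 5, 1958 → May 5, 1958: 30 days (April has 30).
May 5, 1958 → Jun 5, 1958: 31 days (May has 31).
Jun 5, 1958 → Jul 5, 1958: 30 days (June has 30).
Jul 5, 1958 → Aug 5, 1958: 31 days (July has 31).
Aug 5, 1958 → Sep 5, 1958: 31 days (August has 31).
Sep 5, 1958 → Oct 5, 1958: 30 days (September has 30).
Oct 5, 1958 → Nov 5, 1958: 31 days (October has 31).
Nov 5, 1958 → Dec 5, 1958: 30 days (November has 30).
Dec 5, 1958 → Jan 5, 1959: 31 days (December has 31).
Jan 5, 1959 → Feb 5, 1959: 31 days (January has 31).
Feb 5, 1959 → Feb 7, 1959: 2 days.
Total: 1494 days.

1494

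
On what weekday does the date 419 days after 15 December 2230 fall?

First find the weekday of Dec 15, 2230. Doomsday rule: the anchor day for the 2200s is Friday. For year 30: 30÷12 = 2 r 6, and 6÷4 = 1, so 2+6+1 = 9.
Friday + 9 ≡ Sunday — that's 2230's doomsday.
In December the doomsday date is Dec 12.
Dec 15 is 3 days after Dec 12; 3 mod 7 = 3, so Sunday + 3 = Wednesday.
419 mod 7 = 6, so 419 days after a Wednesday is Wednesday + 6 = Tuesday.

Tuesday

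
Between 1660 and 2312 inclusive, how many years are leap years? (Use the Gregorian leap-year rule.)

Multiples of 4 in [1660,2312]: 164.
Of those, multiples of 100: 7 (not leap unless ÷400).
Multiples of 400: 1.
Leap years = 164 − 7 + 1 = 158.

158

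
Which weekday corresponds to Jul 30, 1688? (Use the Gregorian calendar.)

Friday

Doomsday rule: the anchor day for the 1600s is Tuesday. For year 88: 88÷12 = 7 r 4, and 4÷4 = 1, so 7+4+1 = 12.
Tuesday + 12 ≡ Sunday — that's 1688's doomsday.
In July the doomsday date is Jul 11.
Jul 30 is 19 days after Jul 11; 19 mod 7 = 5, so Sunday + 5 = Friday.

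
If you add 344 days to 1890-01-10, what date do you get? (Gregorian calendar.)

December 20, 1890

Jan has 31 days: +22 → Feb 1, 1890 (322 left).
Feb has 28 days: +28 → Mar 1, 1890 (294 left).
Mar has 31 days: +31 → Apr 1, 1890 (263 left).
Apr has 30 days: +30 → May 1, 1890 (233 left).
May has 31 days: +31 → Jun 1, 1890 (202 left).
Jun has 30 days: +30 → Jul 1, 1890 (172 left).
Jul has 31 days: +31 → Aug 1, 1890 (141 left).
Aug has 31 days: +31 → Sep 1, 1890 (110 left).
Sep has 30 days: +30 → Oct 1, 1890 (80 left).
Oct has 31 days: +31 → Nov 1, 1890 (49 left).
Nov has 30 days: +30 → Dec 1, 1890 (19 left).
+19 → Dec 20, 1890.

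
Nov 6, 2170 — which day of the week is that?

Doomsday rule: the anchor day for the 2100s is Sunday. For year 70: 70÷12 = 5 r 10, and 10÷4 = 2, so 5+10+2 = 17.
Sunday + 17 ≡ Wednesday — that's 2170's doomsday.
In November the doomsday date is Nov 7.
Nov 6 is 1 day before Nov 7; 1 mod 7 = 1, so Wednesday − 1 = Tuesday.

Tuesday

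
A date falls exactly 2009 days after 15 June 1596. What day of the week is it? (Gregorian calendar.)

First find the weekday of Jun 15, 1596. Doomsday rule: the anchor day for the 1500s is Wednesday. For year 96: 96÷12 = 8 r 0, and 0÷4 = 0, so 8+0+0 = 8.
Wednesday + 8 ≡ Thursday — that's 1596's doomsday.
In June the doomsday date is Jun 6.
Jun 15 is 9 days after Jun 6; 9 mod 7 = 2, so Thursday + 2 = Saturday.
2009 mod 7 = 0, so 2009 days after a Saturday is Saturday + 0 = Saturday.

Saturday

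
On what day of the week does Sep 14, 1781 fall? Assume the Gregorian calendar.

Friday

Doomsday rule: the anchor day for the 1700s is Sunday. For year 81: 81÷12 = 6 r 9, and 9÷4 = 2, so 6+9+2 = 17.
Sunday + 17 ≡ Wednesday — that's 1781's doomsday.
In September the doomsday date is Sep 5.
Sep 14 is 9 days after Sep 5; 9 mod 7 = 2, so Wednesday + 2 = Friday.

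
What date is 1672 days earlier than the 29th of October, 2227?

−365 (one year) → Oct 29, 2226 (1307 left).
−365 (one year) → Oct 29, 2225 (942 left).
−365 (one year) → Oct 29, 2224 (577 left).
−366 (one year; includes Feb 29, 2224) → Oct 29, 2223 (211 left).
−29 → Sep 30, 2223 (end of Sep, 30 days; 182 left).
−30 → Aug 31, 2223 (end of Aug, 31 days; 152 left).
−31 → Jul 31, 2223 (end of Jul, 31 days; 121 left).
−31 → Jun 30, 2223 (end of Jun, 30 days; 90 left).
−30 → May 31, 2223 (end of May, 31 days; 60 left).
−31 → Apr 30, 2223 (end of Apr, 30 days; 29 left).
−29 → Apr 1, 2223.

April 1, 2223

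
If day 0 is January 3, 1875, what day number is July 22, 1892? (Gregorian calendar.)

6410

Jan 3, 1875 → Jan 3, 1876: 365 days.
Jan 3, 1876 → Jan 3, 1877: 366 days (Feb 29, 1876 is in that span).
Jan 3, 1877 → Jan 3, 1878: 365 days.
Jan 3, 1878 → Jan 3, 1879: 365 days.
Jan 3, 1879 → Jan 3, 1880: 365 days.
Jan 3, 1880 → Jan 3, 1881: 366 days (Feb 29, 1880 is in that span).
Jan 3, 1881 → Jan 3, 1882: 365 days.
Jan 3, 1882 → Jan 3, 1883: 365 days.
Jan 3, 1883 → Jan 3, 1884: 365 days.
Jan 3, 1884 → Jan 3, 1885: 366 days (Feb 29, 1884 is in that span).
Jan 3, 1885 → Jan 3, 1886: 365 days.
Jan 3, 1886 → Jan 3, 1887: 365 days.
Jan 3, 1887 → Jan 3, 1888: 365 days.
Jan 3, 1888 → Jan 3, 1889: 366 days (Feb 29, 1888 is in that span).
Jan 3, 1889 → Jan 3, 1890: 365 days.
Jan 3, 1890 → Jan 3, 1891: 365 days.
Jan 3, 1891 → Jan 3, 1892: 365 days.
Jan 3, 1892 → Feb 3, 1892: 31 days (January has 31).
Feb 3, 1892 → Mar 3, 1892: 29 days (February has 29).
Mar 3, 1892 → Apr 3, 1892: 31 days (March has 31).
Apr 3, 1892 → May 3, 1892: 30 days (April has 30).
May 3, 1892 → Jun 3, 1892: 31 days (May has 31).
Jun 3, 1892 → Jul 3, 1892: 30 days (June has 30).
Jul 3, 1892 → Jul 22, 1892: 19 days.
Total: 6410 days.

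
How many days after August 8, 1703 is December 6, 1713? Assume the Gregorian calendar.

3773

Aug 8, 1703 → Aug 8, 1704: 366 days (Feb 29, 1704 is in that span).
Aug 8, 1704 → Aug 8, 1705: 365 days.
Aug 8, 1705 → Aug 8, 1706: 365 days.
Aug 8, 1706 → Aug 8, 1707: 365 days.
Aug 8, 1707 → Aug 8, 1708: 366 days (Feb 29, 1708 is in that span).
Aug 8, 1708 → Aug 8, 1709: 365 days.
Aug 8, 1709 → Aug 8, 1710: 365 days.
Aug 8, 1710 → Aug 8, 1711: 365 days.
Aug 8, 1711 → Aug 8, 1712: 366 days (Feb 29, 1712 is in that span).
Aug 8, 1712 → Aug 8, 1713: 365 days.
Aug 8, 1713 → Sep 8, 1713: 31 days (August has 31).
Sep 8, 1713 → Oct 8, 1713: 30 days (September has 30).
Oct 8, 1713 → Nov 8, 1713: 31 days (October has 31).
Nov 8, 1713 → Dec 6, 1713: 28 days.
Total: 3773 days.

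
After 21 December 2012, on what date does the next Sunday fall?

December 23, 2012

Dec 21, 2012 is a Friday.
From Friday to the next Sunday is 2 days.
Dec 21, 2012 + 2 = Dec 23, 2012.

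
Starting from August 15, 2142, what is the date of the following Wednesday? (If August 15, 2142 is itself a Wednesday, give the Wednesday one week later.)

Aug 15, 2142 is a Wednesday.
From Wednesday to the next Wednesday is 7 days.
Aug 15, 2142 + 7 = Aug 22, 2142.

August 22, 2142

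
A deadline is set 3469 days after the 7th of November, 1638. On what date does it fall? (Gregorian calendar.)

May 7, 1648

+365 (one year) → Nov 7, 1639 (3104 left).
+366 (one year; includes Feb 29, 1640) → Nov 7, 1640 (2738 left).
+365 (one year) → Nov 7, 1641 (2373 left).
+365 (one year) → Nov 7, 1642 (2008 left).
+365 (one year) → Nov 7, 1643 (1643 left).
+366 (one year; includes Feb 29, 1644) → Nov 7, 1644 (1277 left).
+365 (one year) → Nov 7, 1645 (912 left).
+365 (one year) → Nov 7, 1646 (547 left).
+365 (one year) → Nov 7, 1647 (182 left).
Nov has 30 days: +24 → Dec 1, 1647 (158 left).
Dec has 31 days: +31 → Jan 1, 1648 (127 left).
Jan has 31 days: +31 → Feb 1, 1648 (96 left).
Feb has 29 days: +29 → Mar 1, 1648 (67 left).
Mar has 31 days: +31 → Apr 1, 1648 (36 left).
Apr has 30 days: +30 → May 1, 1648 (6 left).
+6 → May 7, 1648.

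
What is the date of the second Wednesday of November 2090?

November 1, 2090 is a Wednesday.
The first Wednesday is therefore November 1 (same day).
The second Wednesday is 1 + 1×7 = November 8.

November 8, 2090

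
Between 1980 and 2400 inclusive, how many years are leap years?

103

Multiples of 4 in [1980,2400]: 106.
Of those, multiples of 100: 5 (not leap unless ÷400).
Multiples of 400: 2.
Leap years = 106 − 5 + 2 = 103.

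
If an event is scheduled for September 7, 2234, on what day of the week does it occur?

Doomsday rule: the anchor day for the 2200s is Friday. For year 34: 34÷12 = 2 r 10, and 10÷4 = 2, so 2+10+2 = 14.
Friday + 14 ≡ Friday — that's 2234's doomsday.
In September the doomsday date is Sep 5.
Sep 7 is 2 days after Sep 5; 2 mod 7 = 2, so Friday + 2 = Sunday.

Sunday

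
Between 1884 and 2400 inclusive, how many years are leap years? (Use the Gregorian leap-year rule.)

Multiples of 4 in [1884,2400]: 130.
Of those, multiples of 100: 6 (not leap unless ÷400).
Multiples of 400: 2.
Leap years = 130 − 6 + 2 = 126.

126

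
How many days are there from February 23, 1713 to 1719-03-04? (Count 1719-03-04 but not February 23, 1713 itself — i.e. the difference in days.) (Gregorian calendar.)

2200

Feb 23, 1713 → Feb 23, 1714: 365 days.
Feb 23, 1714 → Feb 23, 1715: 365 days.
Feb 23, 1715 → Feb 23, 1716: 365 days.
Feb 23, 1716 → Feb 23, 1717: 366 days (Feb 29, 1716 is in that span).
Feb 23, 1717 → Feb 23, 1718: 365 days.
Feb 23, 1718 → Mar 23, 1718: 28 days (February has 28).
Mar 23, 1718 → Apr 23, 1718: 31 days (March has 31).
Apr 23, 1718 → May 23, 1718: 30 days (April has 30).
May 23, 1718 → Jun 23, 1718: 31 days (May has 31).
Jun 23, 1718 → Jul 23, 1718: 30 days (June has 30).
Jul 23, 1718 → Aug 23, 1718: 31 days (July has 31).
Aug 23, 1718 → Sep 23, 1718: 31 days (August has 31).
Sep 23, 1718 → Oct 23, 1718: 30 days (September has 30).
Oct 23, 1718 → Nov 23, 1718: 31 days (October has 31).
Nov 23, 1718 → Dec 23, 1718: 30 days (November has 30).
Dec 23, 1718 → Jan 23, 1719: 31 days (December has 31).
Jan 23, 1719 → Feb 23, 1719: 31 days (January has 31).
Feb 23, 1719 → Mar 4, 1719: 9 days.
Total: 2200 days.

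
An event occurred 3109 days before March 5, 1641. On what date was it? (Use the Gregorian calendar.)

August 30, 1632

−365 (one year) → Mar 5, 1640 (2744 left).
−366 (one year; includes Feb 29, 1640) → Mar 5, 1639 (2378 left).
−365 (one year) → Mar 5, 1638 (2013 left).
−365 (one year) → Mar 5, 1637 (1648 left).
−365 (one year) → Mar 5, 1636 (1283 left).
−366 (one year; includes Feb 29, 1636) → Mar 5, 1635 (917 left).
−365 (one year) → Mar 5, 1634 (552 left).
−365 (one year) → Mar 5, 1633 (187 left).
−5 → Feb 28, 1633 (end of Feb, 28 days; 182 left).
−28 → Jan 31, 1633 (end of Jan, 31 days; 154 left).
−31 → Dec 31, 1632 (end of Dec, 31 days; 123 left).
−31 → Nov 30, 1632 (end of Nov, 30 days; 92 left).
−30 → Oct 31, 1632 (end of Oct, 31 days; 62 left).
−31 → Sep 30, 1632 (end of Sep, 30 days; 31 left).
−30 → Aug 31, 1632 (end of Aug, 31 days; 1 left).
−1 → Aug 30, 1632.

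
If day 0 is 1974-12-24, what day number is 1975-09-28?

278

Dec 24, 1974 → Jan 24, 1975: 31 days (December has 31).
Jan 24, 1975 → Feb 24, 1975: 31 days (January has 31).
Feb 24, 1975 → Mar 24, 1975: 28 days (February has 28).
Mar 24, 1975 → Apr 24, 1975: 31 days (March has 31).
Apr 24, 1975 → May 24, 1975: 30 days (April has 30).
May 24, 1975 → Jun 24, 1975: 31 days (May has 31).
Jun 24, 1975 → Jul 24, 1975: 30 days (June has 30).
Jul 24, 1975 → Aug 24, 1975: 31 days (July has 31).
Aug 24, 1975 → Sep 24, 1975: 31 days (August has 31).
Sep 24, 1975 → Sep 28, 1975: 4 days.
Total: 278 days.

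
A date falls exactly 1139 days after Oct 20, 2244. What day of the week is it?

Friday

Oct 20, 2244 is a Sunday.
1139 mod 7 = 5, so 1139 days after a Sunday is Sunday + 5 = Friday.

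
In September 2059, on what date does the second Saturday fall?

September 1, 2059 is a Monday.
The first Saturday is therefore September 6 (5 days later).
The second Saturday is 6 + 1×7 = September 13.

September 13, 2059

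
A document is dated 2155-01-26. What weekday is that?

Doomsday rule: the anchor day for the 2100s is Sunday. For year 55: 55÷12 = 4 r 7, and 7÷4 = 1, so 4+7+1 = 12.
Sunday + 12 ≡ Friday — that's 2155's doomsday.
In January the doomsday date is Jan 3 (2155 is not a leap year).
Jan 26 is 23 days after Jan 3; 23 mod 7 = 2, so Friday + 2 = Sunday.

Sunday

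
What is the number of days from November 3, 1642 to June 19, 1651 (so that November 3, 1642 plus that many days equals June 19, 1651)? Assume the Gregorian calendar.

Nov 3, 1642 → Nov 3, 1643: 365 days.
Nov 3, 1643 → Nov 3, 1644: 366 days (Feb 29, 1644 is in that span).
Nov 3, 1644 → Nov 3, 1645: 365 days.
Nov 3, 1645 → Nov 3, 1646: 365 days.
Nov 3, 1646 → Nov 3, 1647: 365 days.
Nov 3, 1647 → Nov 3, 1648: 366 days (Feb 29, 1648 is in that span).
Nov 3, 1648 → Nov 3, 1649: 365 days.
Nov 3, 1649 → Nov 3, 1650: 365 days.
Nov 3, 1650 → Dec 3, 1650: 30 days (November has 30).
Dec 3, 1650 → Jan 3, 1651: 31 days (December has 31).
Jan 3, 1651 → Feb 3, 1651: 31 days (January has 31).
Feb 3, 1651 → Mar 3, 1651: 28 days (February has 28).
Mar 3, 1651 → Apr 3, 1651: 31 days (March has 31).
Apr 3, 1651 → May 3, 1651: 30 days (April has 30).
May 3, 1651 → Jun 3, 1651: 31 days (May has 31).
Jun 3, 1651 → Jun 19, 1651: 16 days.
Total: 3150 days.

3150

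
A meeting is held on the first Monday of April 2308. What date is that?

April 1, 2308 is a Wednesday.
The first Monday is therefore April 6 (5 days later).

April 6, 2308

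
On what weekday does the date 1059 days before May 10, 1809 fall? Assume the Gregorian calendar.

Monday

May 10, 1809 is a Wednesday.
1059 mod 7 = 2, so 1059 days before a Wednesday is Wednesday − 2 = Monday.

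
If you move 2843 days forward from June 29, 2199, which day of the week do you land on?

First find the weekday of Jun 29, 2199. Doomsday rule: the anchor day for the 2100s is Sunday. For year 99: 99÷12 = 8 r 3, and 3÷4 = 0, so 8+3+0 = 11.
Sunday + 11 ≡ Thursday — that's 2199's doomsday.
In June the doomsday date is Jun 6.
Jun 29 is 23 days after Jun 6; 23 mod 7 = 2, so Thursday + 2 = Saturday.
2843 mod 7 = 1, so 2843 days after a Saturday is Saturday + 1 = Sunday.

Sunday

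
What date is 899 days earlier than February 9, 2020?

August 24, 2017

−365 (one year) → Feb 9, 2019 (534 left).
−365 (one year) → Feb 9, 2018 (169 left).
−9 → Jan 31, 2018 (end of Jan, 31 days; 160 left).
−31 → Dec 31, 2017 (end of Dec, 31 days; 129 left).
−31 → Nov 30, 2017 (end of Nov, 30 days; 98 left).
−30 → Oct 31, 2017 (end of Oct, 31 days; 68 left).
−31 → Sep 30, 2017 (end of Sep, 30 days; 37 left).
−30 → Aug 31, 2017 (end of Aug, 31 days; 7 left).
−7 → Aug 24, 2017.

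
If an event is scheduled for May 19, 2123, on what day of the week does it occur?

January 1, 2123 is a Friday.
Jan 1, 2123 → Feb 1, 2123: 31 days (January has 31).
Feb 1, 2123 → Mar 1, 2123: 28 days (February has 28).
Mar 1, 2123 → Apr 1, 2123: 31 days (March has 31).
Apr 1, 2123 → May 1, 2123: 30 days (April has 30).
May 1, 2123 → May 19, 2123: 18 days.
Total: 138 days.
138 mod 7 = 5, so Friday + 5 = Wednesday.

Wednesday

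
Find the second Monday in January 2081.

January 1, 2081 is a Wednesday.
The first Monday is therefore January 6 (5 days later).
The second Monday is 6 + 1×7 = January 13.

January 13, 2081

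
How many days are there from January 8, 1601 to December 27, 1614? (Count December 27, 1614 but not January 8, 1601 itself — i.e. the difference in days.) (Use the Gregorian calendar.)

Jan 8, 1601 → Jan 8, 1602: 365 days.
Jan 8, 1602 → Jan 8, 1603: 365 days.
Jan 8, 1603 → Jan 8, 1604: 365 days.
Jan 8, 1604 → Jan 8, 1605: 366 days (Feb 29, 1604 is in that span).
Jan 8, 1605 → Jan 8, 1606: 365 days.
Jan 8, 1606 → Jan 8, 1607: 365 days.
Jan 8, 1607 → Jan 8, 1608: 365 days.
Jan 8, 1608 → Jan 8, 1609: 366 days (Feb 29, 1608 is in that span).
Jan 8, 1609 → Jan 8, 1610: 365 days.
Jan 8, 1610 → Jan 8, 1611: 365 days.
Jan 8, 1611 → Jan 8, 1612: 365 days.
Jan 8, 1612 → Jan 8, 1613: 366 days (Feb 29, 1612 is in that span).
Jan 8, 1613 → Jan 8, 1614: 365 days.
Jan 8, 1614 → Feb 8, 1614: 31 days (January has 31).
Feb 8, 1614 → Mar 8, 1614: 28 days (February has 28).
Mar 8, 1614 → Apr 8, 1614: 31 days (March has 31).
Apr 8, 1614 → May 8, 1614: 30 days (April has 30).
May 8, 1614 → Jun 8, 1614: 31 days (May has 31).
Jun 8, 1614 → Jul 8, 1614: 30 days (June has 30).
Jul 8, 1614 → Aug 8, 1614: 31 days (July has 31).
Aug 8, 1614 → Sep 8, 1614: 31 days (August has 31).
Sep 8, 1614 → Oct 8, 1614: 30 days (September has 30).
Oct 8, 1614 → Nov 8, 1614: 31 days (October has 31).
Nov 8, 1614 → Dec 8, 1614: 30 days (November has 30).
Dec 8, 1614 → Dec 27, 1614: 19 days.
Total: 5101 days.

5101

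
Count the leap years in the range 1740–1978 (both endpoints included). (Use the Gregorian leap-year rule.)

58

Multiples of 4 in [1740,1978]: 60.
Of those, multiples of 100: 2 (not leap unless ÷400).
Multiples of 400: 0.
Leap years = 60 − 2 + 0 = 58.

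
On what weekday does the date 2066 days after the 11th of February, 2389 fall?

First find the weekday of Feb 11, 2389. Doomsday rule: the anchor day for the 2300s is Wednesday. For year 89: 89÷12 = 7 r 5, and 5÷4 = 1, so 7+5+1 = 13.
Wednesday + 13 ≡ Tuesday — that's 2389's doomsday.
In February the doomsday date is Feb 28 (2389 is not a leap year).
Feb 11 is 17 days before Feb 28; 17 mod 7 = 3, so Tuesday − 3 = Saturday.
2066 mod 7 = 1, so 2066 days after a Saturday is Saturday + 1 = Sunday.

Sunday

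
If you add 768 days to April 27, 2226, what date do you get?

+365 (one year) → Apr 27, 2227 (403 left).
+366 (one year; includes Feb 29, 2228) → Apr 27, 2228 (37 left).
Apr has 30 days: +4 → May 1, 2228 (33 left).
May has 31 days: +31 → Jun 1, 2228 (2 left).
+2 → Jun 3, 2228.

June 3, 2228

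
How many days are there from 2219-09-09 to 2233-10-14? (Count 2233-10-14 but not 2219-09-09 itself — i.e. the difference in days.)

Sep 9, 2219 → Sep 9, 2220: 366 days (Feb 29, 2220 is in that span).
Sep 9, 2220 → Sep 9, 2221: 365 days.
Sep 9, 2221 → Sep 9, 2222: 365 days.
Sep 9, 2222 → Sep 9, 2223: 365 days.
Sep 9, 2223 → Sep 9, 2224: 366 days (Feb 29, 2224 is in that span).
Sep 9, 2224 → Sep 9, 2225: 365 days.
Sep 9, 2225 → Sep 9, 2226: 365 days.
Sep 9, 2226 → Sep 9, 2227: 365 days.
Sep 9, 2227 → Sep 9, 2228: 366 days (Feb 29, 2228 is in that span).
Sep 9, 2228 → Sep 9, 2229: 365 days.
Sep 9, 2229 → Sep 9, 2230: 365 days.
Sep 9, 2230 → Sep 9, 2231: 365 days.
Sep 9, 2231 → Sep 9, 2232: 366 days (Feb 29, 2232 is in that span).
Sep 9, 2232 → Oct 9, 2232: 30 days (September has 30).
Oct 9, 2232 → Nov 9, 2232: 31 days (October has 31).
Nov 9, 2232 → Dec 9, 2232: 30 days (November has 30).
Dec 9, 2232 → Jan 9, 2233: 31 days (December has 31).
Jan 9, 2233 → Feb 9, 2233: 31 days (January has 31).
Feb 9, 2233 → Mar 9, 2233: 28 days (February has 28).
Mar 9, 2233 → Apr 9, 2233: 31 days (March has 31).
Apr 9, 2233 → May 9, 2233: 30 days (April has 30).
May 9, 2233 → Jun 9, 2233: 31 days (May has 31).
Jun 9, 2233 → Jul 9, 2233: 30 days (June has 30).
Jul 9, 2233 → Aug 9, 2233: 31 days (July has 31).
Aug 9, 2233 → Sep 9, 2233: 31 days (August has 31).
Sep 9, 2233 → Oct 9, 2233: 30 days (September has 30).
Oct 9, 2233 → Oct 14, 2233: 5 days.
Total: 5149 days.

5149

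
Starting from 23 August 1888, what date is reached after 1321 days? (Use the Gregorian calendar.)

+365 (one year) → Aug 23, 1889 (956 left).
+365 (one year) → Aug 23, 1890 (591 left).
+365 (one year) → Aug 23, 1891 (226 left).
Aug has 31 days: +9 → Sep 1, 1891 (217 left).
Sep has 30 days: +30 → Oct 1, 1891 (187 left).
Oct has 31 days: +31 → Nov 1, 1891 (156 left).
Nov has 30 days: +30 → Dec 1, 1891 (126 left).
Dec has 31 days: +31 → Jan 1, 1892 (95 left).
Jan has 31 days: +31 → Feb 1, 1892 (64 left).
Feb has 29 days: +29 → Mar 1, 1892 (35 left).
Mar has 31 days: +31 → Apr 1, 1892 (4 left).
+4 → Apr 5, 1892.

April 5, 1892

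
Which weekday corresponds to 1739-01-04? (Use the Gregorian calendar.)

Doomsday rule: the anchor day for the 1700s is Sunday. For year 39: 39÷12 = 3 r 3, and 3÷4 = 0, so 3+3+0 = 6.
Sunday + 6 ≡ Saturday — that's 1739's doomsday.
In January the doomsday date is Jan 3 (1739 is not a leap year).
Jan 4 is 1 day after Jan 3; 1 mod 7 = 1, so Saturday + 1 = Sunday.

Sunday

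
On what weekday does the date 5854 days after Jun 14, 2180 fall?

First find the weekday of Jun 14, 2180. Doomsday rule: the anchor day for the 2100s is Sunday. For year 80: 80÷12 = 6 r 8, and 8÷4 = 2, so 6+8+2 = 16.
Sunday + 16 ≡ Tuesday — that's 2180's doomsday.
In June the doomsday date is Jun 6.
Jun 14 is 8 days after Jun 6; 8 mod 7 = 1, so Tuesday + 1 = Wednesday.
5854 mod 7 = 2, so 5854 days after a Wednesday is Wednesday + 2 = Friday.

Friday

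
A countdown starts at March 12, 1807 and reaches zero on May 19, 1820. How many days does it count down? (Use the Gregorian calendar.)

Mar 12, 1807 → Mar 12, 1808: 366 days (Feb 29, 1808 is in that span).
Mar 12, 1808 → Mar 12, 1809: 365 days.
Mar 12, 1809 → Mar 12, 1810: 365 days.
Mar 12, 1810 → Mar 12, 1811: 365 days.
Mar 12, 1811 → Mar 12, 1812: 366 days (Feb 29, 1812 is in that span).
Mar 12, 1812 → Mar 12, 1813: 365 days.
Mar 12, 1813 → Mar 12, 1814: 365 days.
Mar 12, 1814 → Mar 12, 1815: 365 days.
Mar 12, 1815 → Mar 12, 1816: 366 days (Feb 29, 1816 is in that span).
Mar 12, 1816 → Mar 12, 1817: 365 days.
Mar 12, 1817 → Mar 12, 1818: 365 days.
Mar 12, 1818 → Mar 12, 1819: 365 days.
Mar 12, 1819 → Mar 12, 1820: 366 days (Feb 29, 1820 is in that span).
Mar 12, 1820 → Apr 12, 1820: 31 days (March has 31).
Apr 12, 1820 → May 12, 1820: 30 days (April has 30).
May 12, 1820 → May 19, 1820: 7 days.
Total: 4817 days.

4817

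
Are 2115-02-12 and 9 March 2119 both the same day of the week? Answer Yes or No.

From Feb 12, 2115 to Mar 9, 2119 is 1486 days.
1486 mod 7 = 2, so they are different weekdays.
(Feb 12, 2115 is a Tuesday; Mar 9, 2119 is a Thursday.)

No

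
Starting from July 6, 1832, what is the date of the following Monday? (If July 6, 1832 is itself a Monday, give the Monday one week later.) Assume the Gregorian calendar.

Jul 6, 1832 is a Friday.
From Friday to the next Monday is 3 days.
Jul 6, 1832 + 3 = Jul 9, 1832.

July 9, 1832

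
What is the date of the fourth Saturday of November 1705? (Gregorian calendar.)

November 28, 1705

November 1, 1705 is a Sunday.
The first Saturday is therefore November 7 (6 days later).
The fourth Saturday is 7 + 3×7 = November 28.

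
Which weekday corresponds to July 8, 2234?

Doomsday rule: the anchor day for the 2200s is Friday. For year 34: 34÷12 = 2 r 10, and 10÷4 = 2, so 2+10+2 = 14.
Friday + 14 ≡ Friday — that's 2234's doomsday.
In July the doomsday date is Jul 11.
Jul 8 is 3 days before Jul 11; 3 mod 7 = 3, so Friday − 3 = Tuesday.

Tuesday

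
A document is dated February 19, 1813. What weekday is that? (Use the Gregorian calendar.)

Doomsday rule: the anchor day for the 1800s is Friday. For year 13: 13÷12 = 1 r 1, and 1÷4 = 0, so 1+1+0 = 2.
Friday + 2 ≡ Sunday — that's 1813's doomsday.
In February the doomsday date is Feb 28 (1813 is not a leap year).
Feb 19 is 9 days before Feb 28; 9 mod 7 = 2, so Sunday − 2 = Friday.

Friday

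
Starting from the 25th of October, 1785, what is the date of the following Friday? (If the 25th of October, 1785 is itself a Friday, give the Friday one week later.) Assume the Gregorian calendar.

October 28, 1785

Oct 25, 1785 is a Tuesday.
From Tuesday to the next Friday is 3 days.
Oct 25, 1785 + 3 = Oct 28, 1785.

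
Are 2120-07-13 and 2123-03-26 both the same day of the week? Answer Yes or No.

No

From Jul 13, 2120 to Mar 26, 2123 is 986 days.
986 mod 7 = 6, so they are different weekdays.
(Jul 13, 2120 is a Saturday; Mar 26, 2123 is a Friday.)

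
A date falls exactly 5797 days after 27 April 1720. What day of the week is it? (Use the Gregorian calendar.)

Apr 27, 1720 is a Saturday.
5797 mod 7 = 1, so 5797 days after a Saturday is Saturday + 1 = Sunday.

Sunday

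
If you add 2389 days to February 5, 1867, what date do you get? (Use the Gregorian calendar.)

+365 (one year) → Feb 5, 1868 (2024 left).
+366 (one year; includes Feb 29, 1868) → Feb 5, 1869 (1658 left).
+365 (one year) → Feb 5, 1870 (1293 left).
+365 (one year) → Feb 5, 1871 (928 left).
+365 (one year) → Feb 5, 1872 (563 left).
+366 (one year; includes Feb 29, 1872) → Feb 5, 1873 (197 left).
Feb has 28 days: +24 → Mar 1, 1873 (173 left).
Mar has 31 days: +31 → Apr 1, 1873 (142 left).
Apr has 30 days: +30 → May 1, 1873 (112 left).
May has 31 days: +31 → Jun 1, 1873 (81 left).
Jun has 30 days: +30 → Jul 1, 1873 (51 left).
Jul has 31 days: +31 → Aug 1, 1873 (20 left).
+20 → Aug 21, 1873.

August 21, 1873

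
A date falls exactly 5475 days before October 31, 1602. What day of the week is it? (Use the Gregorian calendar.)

Oct 31, 1602 is a Thursday.
5475 mod 7 = 1, so 5475 days before a Thursday is Thursday − 1 = Wednesday.

Wednesday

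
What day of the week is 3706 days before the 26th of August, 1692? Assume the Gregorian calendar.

Saturday

First find the weekday of Aug 26, 1692. Doomsday rule: the anchor day for the 1600s is Tuesday. For year 92: 92÷12 = 7 r 8, and 8÷4 = 2, so 7+8+2 = 17.
Tuesday + 17 ≡ Friday — that's 1692's doomsday.
In August the doomsday date is Aug 8.
Aug 26 is 18 days after Aug 8; 18 mod 7 = 4, so Friday + 4 = Tuesday.
3706 mod 7 = 3, so 3706 days before a Tuesday is Tuesday − 3 = Saturday.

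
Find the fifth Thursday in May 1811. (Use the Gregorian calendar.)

May 30, 1811

May 1, 1811 is a Wednesday.
The first Thursday is therefore May 2 (1 days later).
The fifth Thursday is 2 + 4×7 = May 30.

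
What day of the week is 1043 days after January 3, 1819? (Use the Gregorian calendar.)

Sunday

First find the weekday of Jan 3, 1819. Doomsday rule: the anchor day for the 1800s is Friday. For year 19: 19÷12 = 1 r 7, and 7÷4 = 1, so 1+7+1 = 9.
Friday + 9 ≡ Sunday — that's 1819's doomsday.
In January the doomsday date is Jan 3 (1819 is not a leap year).
Jan 3 is the doomsday itself: Sunday.
1043 mod 7 = 0, so 1043 days after a Sunday is Sunday + 0 = Sunday.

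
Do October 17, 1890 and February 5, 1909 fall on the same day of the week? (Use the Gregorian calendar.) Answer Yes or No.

From Oct 17, 1890 to Feb 5, 1909 is 6685 days.
6685 mod 7 = 0, so they are the same weekday.
(Oct 17, 1890 is a Friday; Feb 5, 1909 is a Friday.)

Yes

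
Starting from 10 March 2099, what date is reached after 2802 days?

November 11, 2106

+365 (one year) → Mar 10, 2100 (2437 left).
+365 (one year) → Mar 10, 2101 (2072 left).
+365 (one year) → Mar 10, 2102 (1707 left).
+365 (one year) → Mar 10, 2103 (1342 left).
+366 (one year; includes Feb 29, 2104) → Mar 10, 2104 (976 left).
+365 (one year) → Mar 10, 2105 (611 left).
+365 (one year) → Mar 10, 2106 (246 left).
Mar has 31 days: +22 → Apr 1, 2106 (224 left).
Apr has 30 days: +30 → May 1, 2106 (194 left).
May has 31 days: +31 → Jun 1, 2106 (163 left).
Jun has 30 days: +30 → Jul 1, 2106 (133 left).
Jul has 31 days: +31 → Aug 1, 2106 (102 left).
Aug has 31 days: +31 → Sep 1, 2106 (71 left).
Sep has 30 days: +30 → Oct 1, 2106 (41 left).
Oct has 31 days: +31 → Nov 1, 2106 (10 left).
+10 → Nov 11, 2106.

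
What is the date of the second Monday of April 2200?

April 1, 2200 is a Tuesday.
The first Monday is therefore April 7 (6 days later).
The second Monday is 7 + 1×7 = April 14.

April 14, 2200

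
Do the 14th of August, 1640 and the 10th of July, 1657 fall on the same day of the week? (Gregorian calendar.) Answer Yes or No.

From Aug 14, 1640 to Jul 10, 1657 is 6174 days.
6174 mod 7 = 0, so they are the same weekday.
(Aug 14, 1640 is a Tuesday; Jul 10, 1657 is a Tuesday.)

Yes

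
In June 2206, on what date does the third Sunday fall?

June 1, 2206 is a Sunday.
The first Sunday is therefore June 1 (same day).
The third Sunday is 1 + 2×7 = June 15.

June 15, 2206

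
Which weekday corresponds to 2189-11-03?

Tuesday

Doomsday rule: the anchor day for the 2100s is Sunday. For year 89: 89÷12 = 7 r 5, and 5÷4 = 1, so 7+5+1 = 13.
Sunday + 13 ≡ Saturday — that's 2189's doomsday.
In November the doomsday date is Nov 7.
Nov 3 is 4 days before Nov 7; 4 mod 7 = 4, so Saturday − 4 = Tuesday.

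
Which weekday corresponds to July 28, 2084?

January 1, 2084 is a Saturday.
Jan 1, 2084 → Feb 1, 2084: 31 days (January has 31).
Feb 1, 2084 → Mar 1, 2084: 29 days (February has 29).
Mar 1, 2084 → Apr 1, 2084: 31 days (March has 31).
Apr 1, 2084 → May 1, 2084: 30 days (April has 30).
May 1, 2084 → Jun 1, 2084: 31 days (May has 31).
Jun 1, 2084 → Jul 1, 2084: 30 days (June has 30).
Jul 1, 2084 → Jul 28, 2084: 27 days.
Total: 209 days.
209 mod 7 = 6, so Saturday + 6 = Friday.

Friday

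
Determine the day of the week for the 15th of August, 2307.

Doomsday rule: the anchor day for the 2300s is Wednesday. For year 07: 7÷12 = 0 r 7, and 7÷4 = 1, so 0+7+1 = 8.
Wednesday + 8 ≡ Thursday — that's 2307's doomsday.
In August the doomsday date is Aug 8.
Aug 15 is 7 days after Aug 8; 7 mod 7 = 0, so Thursday + 0 = Thursday.

Thursday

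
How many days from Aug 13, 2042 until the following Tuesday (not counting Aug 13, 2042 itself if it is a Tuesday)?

6

Aug 13, 2042 is a Wednesday.
From Wednesday to the next Tuesday is 6 days.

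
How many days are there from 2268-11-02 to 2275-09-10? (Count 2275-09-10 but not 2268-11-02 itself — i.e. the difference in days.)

Nov 2, 2268 → Nov 2, 2269: 365 days.
Nov 2, 2269 → Nov 2, 2270: 365 days.
Nov 2, 2270 → Nov 2, 2271: 365 days.
Nov 2, 2271 → Nov 2, 2272: 366 days (Feb 29, 2272 is in that span).
Nov 2, 2272 → Nov 2, 2273: 365 days.
Nov 2, 2273 → Nov 2, 2274: 365 days.
Nov 2, 2274 → Dec 2, 2274: 30 days (November has 30).
Dec 2, 2274 → Jan 2, 2275: 31 days (December has 31).
Jan 2, 2275 → Feb 2, 2275: 31 days (January has 31).
Feb 2, 2275 → Mar 2, 2275: 28 days (February has 28).
Mar 2, 2275 → Apr 2, 2275: 31 days (March has 31).
Apr 2, 2275 → May 2, 2275: 30 days (April has 30).
May 2, 2275 → Jun 2, 2275: 31 days (May has 31).
Jun 2, 2275 → Jul 2, 2275: 30 days (June has 30).
Jul 2, 2275 → Aug 2, 2275: 31 days (July has 31).
Aug 2, 2275 → Sep 2, 2275: 31 days (August has 31).
Sep 2, 2275 → Sep 10, 2275: 8 days.
Total: 2503 days.

2503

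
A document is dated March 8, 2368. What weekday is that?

Doomsday rule: the anchor day for the 2300s is Wednesday. For year 68: 68÷12 = 5 r 8, and 8÷4 = 2, so 5+8+2 = 15.
Wednesday + 15 ≡ Thursday — that's 2368's doomsday.
In March the doomsday date is Mar 14.
Mar 8 is 6 days before Mar 14; 6 mod 7 = 6, so Thursday − 6 = Friday.

Friday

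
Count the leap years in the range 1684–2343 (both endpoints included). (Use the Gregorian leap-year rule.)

159

Multiples of 4 in [1684,2343]: 165.
Of those, multiples of 100: 7 (not leap unless ÷400).
Multiples of 400: 1.
Leap years = 165 − 7 + 1 = 159.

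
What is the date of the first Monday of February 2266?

February 5, 2266

February 1, 2266 is a Thursday.
The first Monday is therefore February 5 (4 days later).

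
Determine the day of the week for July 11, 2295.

Thursday

Doomsday rule: the anchor day for the 2200s is Friday. For year 95: 95÷12 = 7 r 11, and 11÷4 = 2, so 7+11+2 = 20.
Friday + 20 ≡ Thursday — that's 2295's doomsday.
In July the doomsday date is Jul 11.
Jul 11 is the doomsday itself: Thursday.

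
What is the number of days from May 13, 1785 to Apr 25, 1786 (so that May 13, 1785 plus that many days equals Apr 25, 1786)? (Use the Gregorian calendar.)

May 13, 1785 → Jun 13, 1785: 31 days (May has 31).
Jun 13, 1785 → Jul 13, 1785: 30 days (June has 30).
Jul 13, 1785 → Aug 13, 1785: 31 days (July has 31).
Aug 13, 1785 → Sep 13, 1785: 31 days (August has 31).
Sep 13, 1785 → Oct 13, 1785: 30 days (September has 30).
Oct 13, 1785 → Nov 13, 1785: 31 days (October has 31).
Nov 13, 1785 → Dec 13, 1785: 30 days (November has 30).
Dec 13, 1785 → Jan 13, 1786: 31 days (December has 31).
Jan 13, 1786 → Feb 13, 1786: 31 days (January has 31).
Feb 13, 1786 → Mar 13, 1786: 28 days (February has 28).
Mar 13, 1786 → Apr 13, 1786: 31 days (March has 31).
Apr 13, 1786 → Apr 25, 1786: 12 days.
Total: 347 days.

347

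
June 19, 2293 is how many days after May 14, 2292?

401

May 14, 2292 → May 14, 2293: 365 days.
May 14, 2293 → Jun 14, 2293: 31 days (May has 31).
Jun 14, 2293 → Jun 19, 2293: 5 days.
Total: 401 days.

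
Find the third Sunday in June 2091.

June 1, 2091 is a Friday.
The first Sunday is therefore June 3 (2 days later).
The third Sunday is 3 + 2×7 = June 17.

June 17, 2091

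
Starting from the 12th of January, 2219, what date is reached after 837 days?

April 28, 2221

+365 (one year) → Jan 12, 2220 (472 left).
+366 (one year; includes Feb 29, 2220) → Jan 12, 2221 (106 left).
Jan has 31 days: +20 → Feb 1, 2221 (86 left).
Feb has 28 days: +28 → Mar 1, 2221 (58 left).
Mar has 31 days: +31 → Apr 1, 2221 (27 left).
+27 → Apr 28, 2221.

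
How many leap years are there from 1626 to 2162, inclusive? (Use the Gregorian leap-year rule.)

130

Multiples of 4 in [1626,2162]: 134.
Of those, multiples of 100: 5 (not leap unless ÷400).
Multiples of 400: 1.
Leap years = 134 − 5 + 1 = 130.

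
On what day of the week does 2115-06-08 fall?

Doomsday rule: the anchor day for the 2100s is Sunday. For year 15: 15÷12 = 1 r 3, and 3÷4 = 0, so 1+3+0 = 4.
Sunday + 4 ≡ Thursday — that's 2115's doomsday.
In June the doomsday date is Jun 6.
Jun 8 is 2 days after Jun 6; 2 mod 7 = 2, so Thursday + 2 = Saturday.

Saturday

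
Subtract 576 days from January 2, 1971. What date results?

−365 (one year) → Jan 2, 1970 (211 left).
−2 → Dec 31, 1969 (end of Dec, 31 days; 209 left).
−31 → Nov 30, 1969 (end of Nov, 30 days; 178 left).
−30 → Oct 31, 1969 (end of Oct, 31 days; 148 left).
−31 → Sep 30, 1969 (end of Sep, 30 days; 117 left).
−30 → Aug 31, 1969 (end of Aug, 31 days; 87 left).
−31 → Jul 31, 1969 (end of Jul, 31 days; 56 left).
−31 → Jun 30, 1969 (end of Jun, 30 days; 25 left).
−25 → Jun 5, 1969.

June 5, 1969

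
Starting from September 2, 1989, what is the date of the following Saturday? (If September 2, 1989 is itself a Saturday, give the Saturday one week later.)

September 9, 1989

Sep 2, 1989 is a Saturday.
From Saturday to the next Saturday is 7 days.
Sep 2, 1989 + 7 = Sep 9, 1989.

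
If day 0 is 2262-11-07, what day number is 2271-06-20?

Nov 7, 2262 → Nov 7, 2263: 365 days.
Nov 7, 2263 → Nov 7, 2264: 366 days (Feb 29, 2264 is in that span).
Nov 7, 2264 → Nov 7, 2265: 365 days.
Nov 7, 2265 → Nov 7, 2266: 365 days.
Nov 7, 2266 → Nov 7, 2267: 365 days.
Nov 7, 2267 → Nov 7, 2268: 366 days (Feb 29, 2268 is in that span).
Nov 7, 2268 → Nov 7, 2269: 365 days.
Nov 7, 2269 → Nov 7, 2270: 365 days.
Nov 7, 2270 → Dec 7, 2270: 30 days (November has 30).
Dec 7, 2270 → Jan 7, 2271: 31 days (December has 31).
Jan 7, 2271 → Feb 7, 2271: 31 days (January has 31).
Feb 7, 2271 → Mar 7, 2271: 28 days (February has 28).
Mar 7, 2271 → Apr 7, 2271: 31 days (March has 31).
Apr 7, 2271 → May 7, 2271: 30 days (April has 30).
May 7, 2271 → Jun 7, 2271: 31 days (May has 31).
Jun 7, 2271 → Jun 20, 2271: 13 days.
Total: 3147 days.

3147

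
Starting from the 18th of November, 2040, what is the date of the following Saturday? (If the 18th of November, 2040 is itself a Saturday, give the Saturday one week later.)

Nov 18, 2040 is a Sunday.
From Sunday to the next Saturday is 6 days.
Nov 18, 2040 + 6 = Nov 24, 2040.

November 24, 2040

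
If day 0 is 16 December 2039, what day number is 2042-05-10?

Dec 16, 2039 → Dec 16, 2040: 366 days (Feb 29, 2040 is in that span).
Dec 16, 2040 → Dec 16, 2041: 365 days.
Dec 16, 2041 → Jan 16, 2042: 31 days (December has 31).
Jan 16, 2042 → Feb 16, 2042: 31 days (January has 31).
Feb 16, 2042 → Mar 16, 2042: 28 days (February has 28).
Mar 16, 2042 → Apr 16, 2042: 31 days (March has 31).
Apr 16, 2042 → May 10, 2042: 24 days.
Total: 876 days.

876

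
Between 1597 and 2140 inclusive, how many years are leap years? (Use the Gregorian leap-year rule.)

Multiples of 4 in [1597,2140]: 136.
Of those, multiples of 100: 6 (not leap unless ÷400).
Multiples of 400: 2.
Leap years = 136 − 6 + 2 = 132.

132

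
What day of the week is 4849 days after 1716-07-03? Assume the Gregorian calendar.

Wednesday

Jul 3, 1716 is a Friday.
4849 mod 7 = 5, so 4849 days after a Friday is Friday + 5 = Wednesday.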